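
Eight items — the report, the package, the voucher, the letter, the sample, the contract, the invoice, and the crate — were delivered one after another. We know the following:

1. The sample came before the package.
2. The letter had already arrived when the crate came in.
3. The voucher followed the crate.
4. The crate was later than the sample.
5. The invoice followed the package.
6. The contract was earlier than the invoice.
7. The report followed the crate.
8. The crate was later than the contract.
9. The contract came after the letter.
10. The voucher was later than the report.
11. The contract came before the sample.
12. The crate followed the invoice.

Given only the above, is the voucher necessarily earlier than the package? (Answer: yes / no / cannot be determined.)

no

Tracing the constraints gives the package → the invoice → the crate → the voucher, so the package must come before the voucher.
That means the voucher cannot be before the package.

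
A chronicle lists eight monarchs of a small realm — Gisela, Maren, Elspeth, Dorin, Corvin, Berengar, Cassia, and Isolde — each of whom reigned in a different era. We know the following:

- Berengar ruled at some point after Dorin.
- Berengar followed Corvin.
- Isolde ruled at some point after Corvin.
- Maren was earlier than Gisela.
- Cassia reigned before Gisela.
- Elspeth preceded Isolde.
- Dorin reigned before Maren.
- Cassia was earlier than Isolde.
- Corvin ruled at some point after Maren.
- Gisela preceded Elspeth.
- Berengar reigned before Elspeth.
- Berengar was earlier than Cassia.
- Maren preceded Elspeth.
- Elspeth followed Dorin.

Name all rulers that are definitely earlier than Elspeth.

Berengar, Cassia, Corvin, Dorin, Gisela, Maren

Directly stated before Elspeth: Berengar, Dorin, Gisela, and Maren.
Cassia reaches Elspeth via Cassia → Gisela → Elspeth.
Corvin reaches Elspeth via Corvin → Berengar → Elspeth.
No chain forces Isolde ahead of Elspeth.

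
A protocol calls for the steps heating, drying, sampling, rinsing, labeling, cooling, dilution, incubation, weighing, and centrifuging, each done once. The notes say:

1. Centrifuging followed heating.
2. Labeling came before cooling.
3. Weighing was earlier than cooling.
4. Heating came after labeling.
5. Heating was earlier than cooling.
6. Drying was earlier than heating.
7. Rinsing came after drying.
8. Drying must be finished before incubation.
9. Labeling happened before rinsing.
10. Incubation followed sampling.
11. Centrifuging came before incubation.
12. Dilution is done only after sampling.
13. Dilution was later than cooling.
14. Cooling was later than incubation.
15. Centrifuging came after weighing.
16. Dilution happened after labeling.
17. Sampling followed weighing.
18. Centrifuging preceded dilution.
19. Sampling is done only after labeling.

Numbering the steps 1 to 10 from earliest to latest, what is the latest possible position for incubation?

Incubation must come before cooling and dilution — 2 steps forced after it.
Everything else can be placed before incubation in some valid order, so incubation can sit as late as position 10 − 2 = 8.

8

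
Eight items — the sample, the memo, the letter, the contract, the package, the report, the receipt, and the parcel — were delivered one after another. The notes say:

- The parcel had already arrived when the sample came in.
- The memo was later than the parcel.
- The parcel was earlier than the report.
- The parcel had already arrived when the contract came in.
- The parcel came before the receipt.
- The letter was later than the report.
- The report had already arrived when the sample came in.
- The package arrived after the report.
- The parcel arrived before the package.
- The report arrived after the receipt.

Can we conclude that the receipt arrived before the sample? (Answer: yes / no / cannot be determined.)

yes

Chain the constraints: the receipt → the report → the sample. Each link is directly stated, so the receipt comes before the sample.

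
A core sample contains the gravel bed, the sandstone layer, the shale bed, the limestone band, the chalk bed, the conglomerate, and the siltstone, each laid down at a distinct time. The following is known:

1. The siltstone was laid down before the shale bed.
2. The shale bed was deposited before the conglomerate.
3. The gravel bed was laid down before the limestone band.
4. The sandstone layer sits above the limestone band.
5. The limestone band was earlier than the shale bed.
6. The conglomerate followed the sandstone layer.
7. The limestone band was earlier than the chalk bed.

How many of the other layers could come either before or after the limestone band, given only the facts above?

1

Forced before the limestone band: the gravel bed; forced after the limestone band: the chalk bed, the conglomerate, the sandstone layer, and the shale bed.
That leaves the siltstone with no forced order relative to the limestone band — 1.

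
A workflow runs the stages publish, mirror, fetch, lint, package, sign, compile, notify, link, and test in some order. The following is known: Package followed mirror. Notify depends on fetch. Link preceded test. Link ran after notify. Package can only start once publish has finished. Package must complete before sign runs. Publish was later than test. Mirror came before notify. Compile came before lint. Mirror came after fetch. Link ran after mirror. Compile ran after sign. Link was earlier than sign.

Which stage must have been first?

fetch

Fetch has a chain of constraints placing it before every other stage, so fetch must be first.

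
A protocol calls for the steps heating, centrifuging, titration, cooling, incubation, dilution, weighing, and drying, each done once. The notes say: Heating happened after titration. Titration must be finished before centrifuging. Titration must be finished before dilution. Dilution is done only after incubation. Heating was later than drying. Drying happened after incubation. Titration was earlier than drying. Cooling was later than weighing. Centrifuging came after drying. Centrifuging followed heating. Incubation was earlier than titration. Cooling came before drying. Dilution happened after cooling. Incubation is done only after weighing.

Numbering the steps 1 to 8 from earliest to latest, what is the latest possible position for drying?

Drying must come before centrifuging and heating — 2 steps forced after it.
Everything else can be placed before drying in some valid order, so drying can sit as late as position 8 − 2 = 6.

6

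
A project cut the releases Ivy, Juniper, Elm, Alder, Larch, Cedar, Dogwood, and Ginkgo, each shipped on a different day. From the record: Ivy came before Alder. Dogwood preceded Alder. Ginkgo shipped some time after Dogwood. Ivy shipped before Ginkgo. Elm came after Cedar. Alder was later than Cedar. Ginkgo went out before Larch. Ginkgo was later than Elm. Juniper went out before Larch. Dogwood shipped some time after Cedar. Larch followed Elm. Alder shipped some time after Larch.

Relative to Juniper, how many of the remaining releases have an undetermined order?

Forced after Juniper: Alder and Larch.
That leaves Cedar, Dogwood, Elm, Ginkgo, and Ivy with no forced order relative to Juniper — 5.

5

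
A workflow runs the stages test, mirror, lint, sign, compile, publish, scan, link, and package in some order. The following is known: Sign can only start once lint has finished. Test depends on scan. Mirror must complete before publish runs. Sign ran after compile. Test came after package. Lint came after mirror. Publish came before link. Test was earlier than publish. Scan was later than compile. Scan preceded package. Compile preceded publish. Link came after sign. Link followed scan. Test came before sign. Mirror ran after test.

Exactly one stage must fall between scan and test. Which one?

package

Tracing the constraints gives scan → package → test, so package sits after scan and before test.
No other stage is forced both after scan and before test.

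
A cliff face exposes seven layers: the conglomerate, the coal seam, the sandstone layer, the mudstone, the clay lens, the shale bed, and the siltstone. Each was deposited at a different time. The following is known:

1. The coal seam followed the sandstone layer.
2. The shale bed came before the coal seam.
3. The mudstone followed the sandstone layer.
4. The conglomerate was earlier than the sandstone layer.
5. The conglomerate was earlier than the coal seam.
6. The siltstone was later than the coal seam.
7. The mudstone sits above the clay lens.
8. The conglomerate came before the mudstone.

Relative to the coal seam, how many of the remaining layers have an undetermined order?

Forced before the coal seam: the conglomerate, the sandstone layer, and the shale bed; forced after the coal seam: the siltstone.
That leaves the clay lens and the mudstone with no forced order relative to the coal seam — 2.

2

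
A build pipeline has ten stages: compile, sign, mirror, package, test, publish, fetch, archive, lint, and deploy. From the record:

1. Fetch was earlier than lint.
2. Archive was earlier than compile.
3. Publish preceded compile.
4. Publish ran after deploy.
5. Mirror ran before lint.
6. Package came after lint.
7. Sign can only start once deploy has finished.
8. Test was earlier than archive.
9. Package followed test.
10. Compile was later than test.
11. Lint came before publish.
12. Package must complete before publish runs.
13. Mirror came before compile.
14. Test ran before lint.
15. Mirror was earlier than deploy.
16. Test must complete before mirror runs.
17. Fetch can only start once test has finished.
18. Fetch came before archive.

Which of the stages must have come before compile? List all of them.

archive, deploy, fetch, lint, mirror, package, publish, test

Directly stated before compile: archive, mirror, publish, and test.
Deploy reaches compile via deploy → publish → compile.
Fetch reaches compile via fetch → archive → compile.
Lint reaches compile via lint → publish → compile.
Likewise package reaches compile by chaining the stated constraints.
No chain forces sign ahead of compile.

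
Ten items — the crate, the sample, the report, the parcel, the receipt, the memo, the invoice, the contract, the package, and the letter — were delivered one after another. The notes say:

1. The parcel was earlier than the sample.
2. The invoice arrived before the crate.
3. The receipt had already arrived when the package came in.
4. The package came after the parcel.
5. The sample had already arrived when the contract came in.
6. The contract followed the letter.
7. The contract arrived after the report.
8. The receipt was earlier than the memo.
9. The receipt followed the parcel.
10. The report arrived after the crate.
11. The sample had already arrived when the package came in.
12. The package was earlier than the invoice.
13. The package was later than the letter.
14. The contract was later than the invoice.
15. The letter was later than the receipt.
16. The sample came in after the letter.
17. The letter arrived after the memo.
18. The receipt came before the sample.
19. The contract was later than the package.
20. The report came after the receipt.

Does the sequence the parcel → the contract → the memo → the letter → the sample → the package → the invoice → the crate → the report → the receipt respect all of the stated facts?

The constraints require the receipt before the report, but in the proposed sequence the report appears ahead of the receipt. That one violation is enough.

no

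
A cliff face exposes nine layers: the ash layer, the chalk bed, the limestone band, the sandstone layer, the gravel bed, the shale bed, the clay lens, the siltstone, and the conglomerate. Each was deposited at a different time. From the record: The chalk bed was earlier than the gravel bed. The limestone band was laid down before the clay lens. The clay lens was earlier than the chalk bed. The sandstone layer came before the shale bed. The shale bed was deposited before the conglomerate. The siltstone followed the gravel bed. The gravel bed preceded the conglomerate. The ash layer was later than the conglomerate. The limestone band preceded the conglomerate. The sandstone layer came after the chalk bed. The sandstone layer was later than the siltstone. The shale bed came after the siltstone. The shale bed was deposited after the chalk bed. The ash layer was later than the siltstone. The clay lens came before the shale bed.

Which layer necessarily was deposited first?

The limestone band has a chain of constraints placing it before every other layer, so the limestone band must be first.

the limestone band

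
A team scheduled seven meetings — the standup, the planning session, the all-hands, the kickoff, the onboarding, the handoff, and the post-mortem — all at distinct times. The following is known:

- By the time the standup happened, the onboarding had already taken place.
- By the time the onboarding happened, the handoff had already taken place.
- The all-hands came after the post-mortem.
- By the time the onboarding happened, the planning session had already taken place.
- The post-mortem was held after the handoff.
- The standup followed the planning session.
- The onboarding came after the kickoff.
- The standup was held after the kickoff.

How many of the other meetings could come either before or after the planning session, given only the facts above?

Forced after the planning session: the onboarding and the standup.
That leaves the all-hands, the handoff, the kickoff, and the post-mortem with no forced order relative to the planning session — 4.

4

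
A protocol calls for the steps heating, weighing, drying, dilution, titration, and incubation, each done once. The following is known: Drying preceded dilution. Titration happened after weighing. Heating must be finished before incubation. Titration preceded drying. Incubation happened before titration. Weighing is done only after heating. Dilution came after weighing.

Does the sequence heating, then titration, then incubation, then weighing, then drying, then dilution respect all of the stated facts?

The constraints require incubation before titration, but in the proposed sequence titration appears ahead of incubation. That one violation is enough.

no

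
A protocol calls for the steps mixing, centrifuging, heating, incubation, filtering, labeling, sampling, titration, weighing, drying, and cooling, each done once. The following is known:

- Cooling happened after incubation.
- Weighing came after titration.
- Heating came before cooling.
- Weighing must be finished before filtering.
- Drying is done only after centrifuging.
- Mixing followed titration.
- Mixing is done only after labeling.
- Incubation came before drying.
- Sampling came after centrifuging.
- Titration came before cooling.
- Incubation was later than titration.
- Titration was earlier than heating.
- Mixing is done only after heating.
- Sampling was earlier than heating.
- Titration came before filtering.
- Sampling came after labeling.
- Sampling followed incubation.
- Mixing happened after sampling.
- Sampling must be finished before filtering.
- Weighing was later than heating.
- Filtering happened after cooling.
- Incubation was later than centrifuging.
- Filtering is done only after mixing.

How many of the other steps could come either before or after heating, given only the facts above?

1

Forced before heating: centrifuging, incubation, labeling, sampling, and titration; forced after heating: cooling, filtering, mixing, and weighing.
That leaves drying with no forced order relative to heating — 1.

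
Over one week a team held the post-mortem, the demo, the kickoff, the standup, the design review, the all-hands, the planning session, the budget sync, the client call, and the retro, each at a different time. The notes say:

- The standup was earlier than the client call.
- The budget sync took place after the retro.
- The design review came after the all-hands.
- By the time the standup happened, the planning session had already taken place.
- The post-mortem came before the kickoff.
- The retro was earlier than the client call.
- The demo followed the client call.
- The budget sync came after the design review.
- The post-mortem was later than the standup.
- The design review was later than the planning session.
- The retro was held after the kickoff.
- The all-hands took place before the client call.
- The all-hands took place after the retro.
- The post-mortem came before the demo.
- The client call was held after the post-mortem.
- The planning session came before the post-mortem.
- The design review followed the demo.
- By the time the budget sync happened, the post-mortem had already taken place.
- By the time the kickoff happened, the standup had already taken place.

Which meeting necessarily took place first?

the planning session

The planning session has a chain of constraints placing it before every other meeting, so the planning session must be first.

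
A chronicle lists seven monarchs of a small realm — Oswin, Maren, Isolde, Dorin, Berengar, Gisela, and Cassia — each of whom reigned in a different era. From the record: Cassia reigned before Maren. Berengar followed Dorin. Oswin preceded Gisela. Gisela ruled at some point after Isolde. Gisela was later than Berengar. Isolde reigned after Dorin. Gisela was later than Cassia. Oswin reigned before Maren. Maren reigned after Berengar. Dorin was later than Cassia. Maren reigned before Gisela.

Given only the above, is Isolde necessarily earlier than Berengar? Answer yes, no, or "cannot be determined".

cannot be determined

No chain of stated constraints runs from Isolde to Berengar, and none runs from Berengar to Isolde either.
So the relative order of Isolde and Berengar is not fixed by the given facts.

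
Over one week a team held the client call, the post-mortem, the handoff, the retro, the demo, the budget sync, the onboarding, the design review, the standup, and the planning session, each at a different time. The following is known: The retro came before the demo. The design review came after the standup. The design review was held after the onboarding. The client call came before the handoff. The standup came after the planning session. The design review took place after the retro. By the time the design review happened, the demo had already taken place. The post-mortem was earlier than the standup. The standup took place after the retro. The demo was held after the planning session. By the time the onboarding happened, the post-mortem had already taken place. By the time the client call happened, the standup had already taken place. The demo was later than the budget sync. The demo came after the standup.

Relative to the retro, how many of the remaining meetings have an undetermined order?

Forced after the retro: the client call, the demo, the design review, the handoff, and the standup.
That leaves the budget sync, the onboarding, the planning session, and the post-mortem with no forced order relative to the retro — 4.

4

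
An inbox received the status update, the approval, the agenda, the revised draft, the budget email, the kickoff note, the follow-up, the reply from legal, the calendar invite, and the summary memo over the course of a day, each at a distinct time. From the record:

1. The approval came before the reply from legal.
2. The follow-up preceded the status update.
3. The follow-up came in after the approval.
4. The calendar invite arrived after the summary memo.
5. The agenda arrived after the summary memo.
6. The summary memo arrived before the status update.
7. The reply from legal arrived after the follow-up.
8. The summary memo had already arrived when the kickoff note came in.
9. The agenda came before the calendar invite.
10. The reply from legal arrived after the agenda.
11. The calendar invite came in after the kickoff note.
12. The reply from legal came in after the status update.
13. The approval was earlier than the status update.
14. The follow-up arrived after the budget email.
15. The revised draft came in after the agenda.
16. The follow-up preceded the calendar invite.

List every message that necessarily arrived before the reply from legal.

Directly stated before the reply from legal: the agenda, the approval, the follow-up, and the status update.
The budget email reaches the reply from legal via the budget email → the follow-up → the reply from legal.
The summary memo reaches the reply from legal via the summary memo → the status update → the reply from legal.
No chain forces the revised draft (or any of the others) ahead of the reply from legal.

the agenda, the approval, the budget email, the follow-up, the status update, the summary memo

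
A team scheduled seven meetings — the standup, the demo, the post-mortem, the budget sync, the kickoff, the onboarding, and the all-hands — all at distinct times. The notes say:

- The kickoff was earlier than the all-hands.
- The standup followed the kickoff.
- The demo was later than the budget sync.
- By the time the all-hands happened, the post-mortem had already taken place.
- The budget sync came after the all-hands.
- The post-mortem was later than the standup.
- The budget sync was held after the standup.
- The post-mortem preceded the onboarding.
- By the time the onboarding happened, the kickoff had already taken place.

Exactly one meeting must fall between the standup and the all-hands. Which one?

Tracing the constraints gives the standup → the post-mortem → the all-hands, so the post-mortem sits after the standup and before the all-hands.
No other meeting is forced both after the standup and before the all-hands.

the post-mortem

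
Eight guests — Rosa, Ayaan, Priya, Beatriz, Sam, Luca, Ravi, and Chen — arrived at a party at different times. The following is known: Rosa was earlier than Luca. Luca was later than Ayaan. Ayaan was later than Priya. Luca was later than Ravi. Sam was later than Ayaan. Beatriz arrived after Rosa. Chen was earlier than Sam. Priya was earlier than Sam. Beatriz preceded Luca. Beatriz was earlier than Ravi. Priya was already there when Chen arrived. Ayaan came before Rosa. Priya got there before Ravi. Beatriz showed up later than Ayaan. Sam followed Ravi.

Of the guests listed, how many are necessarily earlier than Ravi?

4

Directly stated before Ravi: Beatriz and Priya.
Ayaan reaches Ravi via Ayaan → Beatriz → Ravi.
Rosa reaches Ravi via Rosa → Beatriz → Ravi.
No chain forces Luca (or any of the others) ahead of Ravi.
That's Ayaan, Beatriz, Priya, and Rosa — 4 in all.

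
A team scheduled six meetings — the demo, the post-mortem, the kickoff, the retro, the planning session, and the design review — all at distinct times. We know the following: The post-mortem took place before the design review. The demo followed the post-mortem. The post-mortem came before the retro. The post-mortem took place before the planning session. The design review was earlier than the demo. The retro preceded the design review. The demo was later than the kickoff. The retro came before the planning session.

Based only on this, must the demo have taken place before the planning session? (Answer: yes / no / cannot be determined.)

No chain of stated constraints runs from the demo to the planning session, and none runs from the planning session to the demo either.
So the relative order of the demo and the planning session is not fixed by the given facts.

cannot be determined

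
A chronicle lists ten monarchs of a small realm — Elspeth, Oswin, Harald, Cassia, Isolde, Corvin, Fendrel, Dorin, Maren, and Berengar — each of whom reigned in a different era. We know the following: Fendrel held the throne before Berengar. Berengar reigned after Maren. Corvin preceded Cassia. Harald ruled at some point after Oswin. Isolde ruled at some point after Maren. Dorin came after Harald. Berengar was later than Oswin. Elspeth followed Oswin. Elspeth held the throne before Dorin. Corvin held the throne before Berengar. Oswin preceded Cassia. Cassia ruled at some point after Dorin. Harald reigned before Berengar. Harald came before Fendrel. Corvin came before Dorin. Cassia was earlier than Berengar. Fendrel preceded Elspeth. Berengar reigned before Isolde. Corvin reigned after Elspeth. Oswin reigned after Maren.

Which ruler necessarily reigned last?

Isolde

Every other ruler has a chain of constraints placing them before Isolde, so Isolde is last.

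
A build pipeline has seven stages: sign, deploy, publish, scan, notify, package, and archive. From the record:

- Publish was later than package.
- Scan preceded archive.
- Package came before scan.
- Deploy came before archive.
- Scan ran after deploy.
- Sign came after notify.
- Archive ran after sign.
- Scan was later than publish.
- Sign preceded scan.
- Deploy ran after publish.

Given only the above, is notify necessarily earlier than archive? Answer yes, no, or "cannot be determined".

yes

Chain the constraints: notify → sign → archive. Each link is directly stated, so notify comes before archive.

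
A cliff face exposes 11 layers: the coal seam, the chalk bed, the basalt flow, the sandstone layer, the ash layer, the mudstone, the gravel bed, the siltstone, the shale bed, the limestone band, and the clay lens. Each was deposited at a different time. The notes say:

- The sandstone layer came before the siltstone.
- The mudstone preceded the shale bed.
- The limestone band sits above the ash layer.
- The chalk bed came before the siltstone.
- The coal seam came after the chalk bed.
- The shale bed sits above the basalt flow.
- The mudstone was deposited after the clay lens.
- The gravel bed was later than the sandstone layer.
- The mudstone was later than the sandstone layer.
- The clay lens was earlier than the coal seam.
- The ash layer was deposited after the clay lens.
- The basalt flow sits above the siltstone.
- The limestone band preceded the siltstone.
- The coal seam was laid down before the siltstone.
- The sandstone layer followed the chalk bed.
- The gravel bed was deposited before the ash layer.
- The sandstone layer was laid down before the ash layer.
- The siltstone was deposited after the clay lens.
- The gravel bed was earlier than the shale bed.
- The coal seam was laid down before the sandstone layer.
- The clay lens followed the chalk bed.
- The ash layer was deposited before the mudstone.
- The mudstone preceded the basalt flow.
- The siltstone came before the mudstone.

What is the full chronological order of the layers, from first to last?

the chalk bed, the clay lens, the coal seam, the sandstone layer, the gravel bed, the ash layer, the limestone band, the siltstone, the mudstone, the basalt flow, the shale bed

The constraints fix every adjacent pair, so only one ordering works:
the chalk bed → the clay lens → the coal seam → the sandstone layer → the gravel bed → the ash layer → the limestone band → the siltstone → the mudstone → the basalt flow → the shale bed.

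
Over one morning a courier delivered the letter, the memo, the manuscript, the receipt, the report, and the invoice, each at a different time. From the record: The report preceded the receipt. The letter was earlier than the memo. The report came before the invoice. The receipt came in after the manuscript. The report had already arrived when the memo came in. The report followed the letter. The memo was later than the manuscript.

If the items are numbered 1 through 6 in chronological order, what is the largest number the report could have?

The report must come before the invoice, the memo, and the receipt — 3 items forced after it.
Everything else can be placed before the report in some valid order, so the report can sit as late as position 6 − 3 = 3.

3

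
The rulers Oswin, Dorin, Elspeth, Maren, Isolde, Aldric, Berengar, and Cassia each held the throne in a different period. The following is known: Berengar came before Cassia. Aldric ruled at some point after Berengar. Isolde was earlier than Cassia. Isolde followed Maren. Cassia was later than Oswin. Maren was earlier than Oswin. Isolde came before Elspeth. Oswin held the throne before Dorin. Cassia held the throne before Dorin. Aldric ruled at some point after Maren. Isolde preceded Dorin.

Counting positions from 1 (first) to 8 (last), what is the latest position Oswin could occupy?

6

Oswin must come before Cassia and Dorin — 2 rulers forced after them.
Everything else can be placed before Oswin in some valid order, so Oswin can sit as late as position 8 − 2 = 6.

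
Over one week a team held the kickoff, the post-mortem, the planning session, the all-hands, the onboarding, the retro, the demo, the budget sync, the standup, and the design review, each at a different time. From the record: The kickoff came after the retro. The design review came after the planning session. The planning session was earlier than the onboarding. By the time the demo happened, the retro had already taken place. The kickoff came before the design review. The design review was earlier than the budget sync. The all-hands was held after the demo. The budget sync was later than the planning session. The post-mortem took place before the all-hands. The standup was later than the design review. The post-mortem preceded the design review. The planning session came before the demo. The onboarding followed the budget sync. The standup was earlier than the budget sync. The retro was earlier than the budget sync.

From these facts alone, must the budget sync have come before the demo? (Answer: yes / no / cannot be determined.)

cannot be determined

No chain of stated constraints runs from the budget sync to the demo, and none runs from the demo to the budget sync either.
So the relative order of the budget sync and the demo is not fixed by the given facts.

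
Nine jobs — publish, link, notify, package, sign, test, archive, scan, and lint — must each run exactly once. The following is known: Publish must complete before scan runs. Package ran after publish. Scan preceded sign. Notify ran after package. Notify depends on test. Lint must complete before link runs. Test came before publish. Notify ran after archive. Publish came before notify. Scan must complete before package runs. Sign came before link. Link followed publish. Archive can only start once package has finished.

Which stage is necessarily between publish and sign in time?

scan

Tracing the constraints gives publish → scan → sign, so scan sits after publish and before sign.
No other stage is forced both after publish and before sign.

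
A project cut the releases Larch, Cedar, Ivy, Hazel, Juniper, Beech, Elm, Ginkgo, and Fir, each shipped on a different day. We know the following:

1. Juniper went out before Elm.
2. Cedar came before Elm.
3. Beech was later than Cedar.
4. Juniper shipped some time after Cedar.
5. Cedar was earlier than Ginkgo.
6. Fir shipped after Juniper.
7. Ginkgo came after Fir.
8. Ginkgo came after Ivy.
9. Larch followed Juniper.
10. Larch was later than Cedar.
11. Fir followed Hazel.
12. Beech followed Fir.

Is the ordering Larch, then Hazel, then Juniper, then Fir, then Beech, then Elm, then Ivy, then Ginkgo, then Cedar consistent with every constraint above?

The constraints require Cedar before Juniper, but in the proposed sequence Juniper appears ahead of Cedar. That one violation is enough.

no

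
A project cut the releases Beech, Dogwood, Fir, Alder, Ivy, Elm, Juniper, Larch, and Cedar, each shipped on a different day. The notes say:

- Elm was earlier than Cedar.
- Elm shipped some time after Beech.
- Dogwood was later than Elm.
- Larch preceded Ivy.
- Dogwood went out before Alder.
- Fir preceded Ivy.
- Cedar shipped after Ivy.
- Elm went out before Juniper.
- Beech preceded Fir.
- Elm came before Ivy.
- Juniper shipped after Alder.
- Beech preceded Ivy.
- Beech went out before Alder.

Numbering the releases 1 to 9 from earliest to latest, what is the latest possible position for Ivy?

8

Ivy must come before Cedar — 1 release forced after it.
Everything else can be placed before Ivy in some valid order, so Ivy can sit as late as position 9 − 1 = 8.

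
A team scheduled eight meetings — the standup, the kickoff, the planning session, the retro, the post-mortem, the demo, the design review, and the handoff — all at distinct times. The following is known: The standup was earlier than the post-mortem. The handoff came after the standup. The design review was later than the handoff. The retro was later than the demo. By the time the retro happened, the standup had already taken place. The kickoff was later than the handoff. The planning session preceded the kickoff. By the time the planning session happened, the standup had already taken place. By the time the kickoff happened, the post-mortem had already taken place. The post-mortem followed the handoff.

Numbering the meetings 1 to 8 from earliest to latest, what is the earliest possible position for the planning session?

The standup must come before the planning session — 1 forced predecessor.
Nothing else is forced ahead of the planning session, so its earliest slot is position 1 + 1 = 2.

2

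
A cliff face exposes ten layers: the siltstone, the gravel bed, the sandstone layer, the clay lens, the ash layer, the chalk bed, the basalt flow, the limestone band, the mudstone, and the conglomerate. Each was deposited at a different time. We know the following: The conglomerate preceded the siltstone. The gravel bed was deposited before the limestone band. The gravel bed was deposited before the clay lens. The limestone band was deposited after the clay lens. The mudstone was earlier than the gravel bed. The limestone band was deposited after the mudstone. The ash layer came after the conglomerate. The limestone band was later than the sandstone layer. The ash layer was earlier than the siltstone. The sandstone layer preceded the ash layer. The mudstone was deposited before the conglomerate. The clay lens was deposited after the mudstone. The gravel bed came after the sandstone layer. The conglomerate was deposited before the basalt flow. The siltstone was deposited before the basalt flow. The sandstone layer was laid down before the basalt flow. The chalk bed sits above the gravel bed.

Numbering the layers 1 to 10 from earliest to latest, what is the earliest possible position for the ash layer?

The conglomerate, the mudstone, and the sandstone layer must all come before the ash layer — 3 forced predecessors.
Nothing else is forced ahead of the ash layer, so its earliest slot is position 3 + 1 = 4.

4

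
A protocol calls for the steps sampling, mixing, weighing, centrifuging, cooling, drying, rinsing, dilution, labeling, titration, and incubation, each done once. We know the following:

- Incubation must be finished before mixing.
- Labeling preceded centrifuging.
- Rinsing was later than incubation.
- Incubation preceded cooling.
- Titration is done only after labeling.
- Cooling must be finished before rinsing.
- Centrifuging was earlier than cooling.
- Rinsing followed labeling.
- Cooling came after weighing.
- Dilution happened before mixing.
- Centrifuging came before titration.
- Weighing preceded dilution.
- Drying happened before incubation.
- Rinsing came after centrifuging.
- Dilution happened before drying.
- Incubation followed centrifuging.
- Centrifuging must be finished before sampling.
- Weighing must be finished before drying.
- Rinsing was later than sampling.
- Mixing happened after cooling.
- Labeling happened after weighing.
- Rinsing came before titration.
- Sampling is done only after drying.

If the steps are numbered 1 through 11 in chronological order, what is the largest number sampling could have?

Sampling must come before rinsing and titration — 2 steps forced after it.
Everything else can be placed before sampling in some valid order, so sampling can sit as late as position 11 − 2 = 9.

9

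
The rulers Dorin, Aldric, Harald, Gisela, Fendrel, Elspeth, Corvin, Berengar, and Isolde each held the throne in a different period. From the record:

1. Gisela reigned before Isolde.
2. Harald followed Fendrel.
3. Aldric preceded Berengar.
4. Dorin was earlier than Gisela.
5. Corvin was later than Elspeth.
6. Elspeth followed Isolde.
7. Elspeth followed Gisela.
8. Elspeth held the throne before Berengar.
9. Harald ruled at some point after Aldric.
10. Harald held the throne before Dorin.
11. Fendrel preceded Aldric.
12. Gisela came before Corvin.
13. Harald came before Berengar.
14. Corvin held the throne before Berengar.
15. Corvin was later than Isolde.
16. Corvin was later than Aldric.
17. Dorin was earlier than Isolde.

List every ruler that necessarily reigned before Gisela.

Aldric, Dorin, Fendrel, Harald

Directly stated before Gisela: Dorin.
Aldric reaches Gisela via Aldric → Harald → Dorin → Gisela.
Fendrel reaches Gisela via Fendrel → Harald → Dorin → Gisela.
Harald reaches Gisela via Harald → Dorin → Gisela.
No chain forces Isolde (or any of the others) ahead of Gisela.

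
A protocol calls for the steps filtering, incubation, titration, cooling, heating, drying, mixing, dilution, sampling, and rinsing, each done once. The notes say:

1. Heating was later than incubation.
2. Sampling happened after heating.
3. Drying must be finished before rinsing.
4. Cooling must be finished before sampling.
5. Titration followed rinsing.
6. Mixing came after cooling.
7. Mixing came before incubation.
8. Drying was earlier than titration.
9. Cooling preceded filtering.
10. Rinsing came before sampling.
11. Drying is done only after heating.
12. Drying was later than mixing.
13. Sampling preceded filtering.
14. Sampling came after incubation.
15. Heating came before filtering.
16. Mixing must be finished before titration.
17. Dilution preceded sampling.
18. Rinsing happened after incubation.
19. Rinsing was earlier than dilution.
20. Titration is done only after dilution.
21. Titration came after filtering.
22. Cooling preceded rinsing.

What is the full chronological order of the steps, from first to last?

cooling, mixing, incubation, heating, drying, rinsing, dilution, sampling, filtering, titration

The constraints fix every adjacent pair, so only one ordering works:
cooling → mixing → incubation → heating → drying → rinsing → dilution → sampling → filtering → titration.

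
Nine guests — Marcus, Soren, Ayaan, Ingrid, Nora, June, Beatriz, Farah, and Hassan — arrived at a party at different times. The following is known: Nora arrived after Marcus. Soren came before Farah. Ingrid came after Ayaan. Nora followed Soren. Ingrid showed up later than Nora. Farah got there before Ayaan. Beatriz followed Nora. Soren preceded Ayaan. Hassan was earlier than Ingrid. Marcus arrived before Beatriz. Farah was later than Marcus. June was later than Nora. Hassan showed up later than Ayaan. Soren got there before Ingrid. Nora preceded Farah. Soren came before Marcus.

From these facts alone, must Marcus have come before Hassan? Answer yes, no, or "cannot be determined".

yes

Chain the constraints: Marcus → Farah → Ayaan → Hassan. Each link is directly stated, so Marcus comes before Hassan.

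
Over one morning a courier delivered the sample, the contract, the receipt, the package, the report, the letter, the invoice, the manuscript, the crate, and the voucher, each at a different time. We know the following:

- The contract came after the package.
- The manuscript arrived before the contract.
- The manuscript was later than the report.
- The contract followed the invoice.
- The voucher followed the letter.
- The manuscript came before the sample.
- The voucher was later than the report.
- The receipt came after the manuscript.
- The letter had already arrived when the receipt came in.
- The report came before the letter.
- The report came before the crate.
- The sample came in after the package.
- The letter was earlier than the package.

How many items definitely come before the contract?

5

Directly stated before the contract: the invoice, the manuscript, and the package.
The letter reaches the contract via the letter → the package → the contract.
The report reaches the contract via the report → the manuscript → the contract.
That's the invoice, the letter, the manuscript, the package, and the report — 5 in all.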